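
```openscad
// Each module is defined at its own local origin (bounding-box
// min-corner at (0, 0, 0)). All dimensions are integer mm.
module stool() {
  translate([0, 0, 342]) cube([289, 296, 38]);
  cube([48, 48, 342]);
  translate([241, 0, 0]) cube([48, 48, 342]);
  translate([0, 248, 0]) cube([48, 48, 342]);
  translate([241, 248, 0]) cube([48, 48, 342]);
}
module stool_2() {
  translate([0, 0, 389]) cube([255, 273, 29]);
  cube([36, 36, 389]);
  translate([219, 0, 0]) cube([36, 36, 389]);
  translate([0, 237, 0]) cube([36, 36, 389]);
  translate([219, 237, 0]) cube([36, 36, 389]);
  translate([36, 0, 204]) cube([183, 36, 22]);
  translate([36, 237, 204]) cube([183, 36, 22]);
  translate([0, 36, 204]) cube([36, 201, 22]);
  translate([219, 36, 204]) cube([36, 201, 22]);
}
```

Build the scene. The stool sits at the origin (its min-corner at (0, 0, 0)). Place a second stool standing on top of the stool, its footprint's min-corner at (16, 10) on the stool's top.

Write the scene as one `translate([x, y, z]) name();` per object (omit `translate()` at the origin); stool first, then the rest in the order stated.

stool();
translate([16, 10, 380]) stool_2();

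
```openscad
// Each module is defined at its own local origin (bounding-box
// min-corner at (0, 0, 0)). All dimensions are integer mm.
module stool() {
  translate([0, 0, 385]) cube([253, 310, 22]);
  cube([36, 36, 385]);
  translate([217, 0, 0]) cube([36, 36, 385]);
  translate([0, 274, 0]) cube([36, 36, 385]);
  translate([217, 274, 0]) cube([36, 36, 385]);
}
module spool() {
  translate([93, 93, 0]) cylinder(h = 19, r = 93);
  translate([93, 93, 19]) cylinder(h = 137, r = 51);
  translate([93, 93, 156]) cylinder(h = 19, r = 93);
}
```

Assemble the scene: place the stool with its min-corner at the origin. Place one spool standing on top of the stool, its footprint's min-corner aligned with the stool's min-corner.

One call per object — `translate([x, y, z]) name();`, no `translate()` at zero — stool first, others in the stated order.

stool();
translate([0, 0, 407]) spool();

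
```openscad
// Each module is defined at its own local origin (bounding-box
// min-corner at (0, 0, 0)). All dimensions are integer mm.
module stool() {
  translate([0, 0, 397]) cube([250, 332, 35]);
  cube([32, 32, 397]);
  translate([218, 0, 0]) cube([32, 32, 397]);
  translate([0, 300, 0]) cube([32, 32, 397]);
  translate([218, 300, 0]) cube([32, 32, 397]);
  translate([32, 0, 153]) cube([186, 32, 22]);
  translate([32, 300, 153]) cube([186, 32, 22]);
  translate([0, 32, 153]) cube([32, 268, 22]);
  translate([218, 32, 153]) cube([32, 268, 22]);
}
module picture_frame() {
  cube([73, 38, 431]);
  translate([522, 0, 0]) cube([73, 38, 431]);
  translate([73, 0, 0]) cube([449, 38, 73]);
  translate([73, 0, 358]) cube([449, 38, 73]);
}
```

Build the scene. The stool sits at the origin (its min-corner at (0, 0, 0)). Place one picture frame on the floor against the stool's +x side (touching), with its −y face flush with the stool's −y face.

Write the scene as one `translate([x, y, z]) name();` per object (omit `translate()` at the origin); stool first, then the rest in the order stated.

stool();
translate([250, 0, 0]) picture_frame();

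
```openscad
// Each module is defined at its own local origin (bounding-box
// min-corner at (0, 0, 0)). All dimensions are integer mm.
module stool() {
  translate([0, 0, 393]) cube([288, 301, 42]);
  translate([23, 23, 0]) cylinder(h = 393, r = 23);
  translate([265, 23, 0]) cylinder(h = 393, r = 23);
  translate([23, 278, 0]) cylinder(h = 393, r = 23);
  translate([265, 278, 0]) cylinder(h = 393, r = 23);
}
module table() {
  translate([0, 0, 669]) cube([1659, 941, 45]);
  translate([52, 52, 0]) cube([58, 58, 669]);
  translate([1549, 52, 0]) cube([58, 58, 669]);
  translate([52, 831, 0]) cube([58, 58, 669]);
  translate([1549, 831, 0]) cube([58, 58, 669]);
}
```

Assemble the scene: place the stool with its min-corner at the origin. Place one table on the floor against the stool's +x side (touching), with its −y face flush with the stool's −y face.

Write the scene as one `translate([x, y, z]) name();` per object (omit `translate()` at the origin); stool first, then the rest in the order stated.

stool();
translate([288, 0, 0]) table();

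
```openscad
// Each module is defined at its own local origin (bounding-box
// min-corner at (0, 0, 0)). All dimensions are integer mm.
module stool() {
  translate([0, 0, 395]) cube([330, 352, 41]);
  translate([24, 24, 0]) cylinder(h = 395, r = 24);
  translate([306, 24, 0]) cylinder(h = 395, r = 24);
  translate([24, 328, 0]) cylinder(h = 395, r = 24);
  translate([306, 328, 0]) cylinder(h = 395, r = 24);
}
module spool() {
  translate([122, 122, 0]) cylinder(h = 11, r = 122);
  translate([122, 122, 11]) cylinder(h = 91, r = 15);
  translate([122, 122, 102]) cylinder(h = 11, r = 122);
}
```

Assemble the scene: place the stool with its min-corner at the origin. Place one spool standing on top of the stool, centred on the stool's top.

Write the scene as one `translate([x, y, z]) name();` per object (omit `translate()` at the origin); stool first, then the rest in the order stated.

stool();
translate([43, 54, 436]) spool();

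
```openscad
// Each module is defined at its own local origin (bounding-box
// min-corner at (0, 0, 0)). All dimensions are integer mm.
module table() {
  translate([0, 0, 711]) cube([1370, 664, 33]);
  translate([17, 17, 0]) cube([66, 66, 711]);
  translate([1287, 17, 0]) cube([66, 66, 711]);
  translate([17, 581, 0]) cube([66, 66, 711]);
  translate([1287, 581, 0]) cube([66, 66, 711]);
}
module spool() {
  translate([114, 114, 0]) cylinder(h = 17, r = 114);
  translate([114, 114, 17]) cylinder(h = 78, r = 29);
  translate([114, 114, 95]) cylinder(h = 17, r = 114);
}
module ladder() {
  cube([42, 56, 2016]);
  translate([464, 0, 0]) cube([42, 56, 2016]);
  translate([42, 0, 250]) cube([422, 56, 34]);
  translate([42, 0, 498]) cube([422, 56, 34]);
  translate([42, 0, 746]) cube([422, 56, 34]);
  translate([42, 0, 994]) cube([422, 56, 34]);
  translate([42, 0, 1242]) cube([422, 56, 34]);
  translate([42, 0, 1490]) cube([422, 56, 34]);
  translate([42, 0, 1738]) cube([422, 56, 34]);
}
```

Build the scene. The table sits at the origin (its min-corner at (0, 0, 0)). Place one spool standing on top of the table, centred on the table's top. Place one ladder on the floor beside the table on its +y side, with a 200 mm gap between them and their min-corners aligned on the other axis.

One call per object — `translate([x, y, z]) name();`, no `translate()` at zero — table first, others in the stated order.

table();
translate([571, 218, 744]) spool();
translate([0, 864, 0]) ladder();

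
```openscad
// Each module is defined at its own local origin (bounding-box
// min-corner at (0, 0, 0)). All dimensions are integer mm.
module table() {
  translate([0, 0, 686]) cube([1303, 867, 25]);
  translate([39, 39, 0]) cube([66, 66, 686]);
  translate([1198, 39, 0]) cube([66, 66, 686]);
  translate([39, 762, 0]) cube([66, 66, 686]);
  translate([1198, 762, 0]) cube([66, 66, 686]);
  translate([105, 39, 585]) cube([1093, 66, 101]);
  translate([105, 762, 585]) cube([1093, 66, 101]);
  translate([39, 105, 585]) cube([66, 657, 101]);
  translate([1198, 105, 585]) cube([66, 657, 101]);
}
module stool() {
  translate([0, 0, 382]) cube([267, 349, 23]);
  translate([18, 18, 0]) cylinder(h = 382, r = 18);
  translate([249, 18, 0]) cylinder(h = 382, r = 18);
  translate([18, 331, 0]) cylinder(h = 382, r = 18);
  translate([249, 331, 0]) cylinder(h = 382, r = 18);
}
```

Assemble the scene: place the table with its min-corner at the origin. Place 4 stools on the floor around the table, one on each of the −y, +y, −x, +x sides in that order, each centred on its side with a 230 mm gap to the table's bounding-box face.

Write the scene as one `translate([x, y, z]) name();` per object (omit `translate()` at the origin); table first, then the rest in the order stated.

table();
translate([518, -579, 0]) stool();
translate([518, 1097, 0]) stool();
translate([-497, 259, 0]) stool();
translate([1533, 259, 0]) stool();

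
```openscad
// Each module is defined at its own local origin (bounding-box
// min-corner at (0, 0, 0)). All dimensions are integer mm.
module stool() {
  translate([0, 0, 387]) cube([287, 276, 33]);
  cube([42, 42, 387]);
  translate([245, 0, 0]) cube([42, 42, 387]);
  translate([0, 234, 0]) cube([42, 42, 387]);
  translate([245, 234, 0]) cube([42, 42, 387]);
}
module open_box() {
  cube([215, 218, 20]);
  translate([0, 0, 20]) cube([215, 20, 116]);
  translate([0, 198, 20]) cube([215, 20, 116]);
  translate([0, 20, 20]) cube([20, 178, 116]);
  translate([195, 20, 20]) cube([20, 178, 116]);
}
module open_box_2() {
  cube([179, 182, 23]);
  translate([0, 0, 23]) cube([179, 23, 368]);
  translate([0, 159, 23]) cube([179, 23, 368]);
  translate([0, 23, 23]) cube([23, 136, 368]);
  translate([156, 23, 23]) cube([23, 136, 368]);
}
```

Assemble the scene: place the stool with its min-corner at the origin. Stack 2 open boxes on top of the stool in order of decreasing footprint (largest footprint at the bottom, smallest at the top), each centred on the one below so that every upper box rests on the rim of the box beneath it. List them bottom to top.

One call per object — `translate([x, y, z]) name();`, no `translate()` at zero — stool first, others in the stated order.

stool();
translate([36, 29, 420]) open_box();
translate([54, 47, 556]) open_box_2();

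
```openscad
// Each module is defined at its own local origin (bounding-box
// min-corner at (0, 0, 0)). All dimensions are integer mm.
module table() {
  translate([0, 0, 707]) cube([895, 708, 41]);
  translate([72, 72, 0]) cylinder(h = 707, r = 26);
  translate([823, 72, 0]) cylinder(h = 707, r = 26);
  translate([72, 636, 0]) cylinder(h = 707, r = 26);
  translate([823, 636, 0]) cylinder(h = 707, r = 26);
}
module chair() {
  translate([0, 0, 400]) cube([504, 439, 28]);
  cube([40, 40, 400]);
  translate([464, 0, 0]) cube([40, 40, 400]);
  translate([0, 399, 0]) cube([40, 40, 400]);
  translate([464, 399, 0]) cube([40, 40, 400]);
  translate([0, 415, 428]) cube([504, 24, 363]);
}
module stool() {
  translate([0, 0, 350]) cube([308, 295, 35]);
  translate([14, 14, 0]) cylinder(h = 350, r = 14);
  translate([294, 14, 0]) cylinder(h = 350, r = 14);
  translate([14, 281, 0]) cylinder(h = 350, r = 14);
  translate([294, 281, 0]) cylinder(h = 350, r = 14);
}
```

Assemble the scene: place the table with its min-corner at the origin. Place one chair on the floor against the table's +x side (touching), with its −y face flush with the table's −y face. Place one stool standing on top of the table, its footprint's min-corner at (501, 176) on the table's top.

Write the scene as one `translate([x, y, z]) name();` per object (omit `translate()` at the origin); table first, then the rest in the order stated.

table();
translate([895, 0, 0]) chair();
translate([501, 176, 748]) stool();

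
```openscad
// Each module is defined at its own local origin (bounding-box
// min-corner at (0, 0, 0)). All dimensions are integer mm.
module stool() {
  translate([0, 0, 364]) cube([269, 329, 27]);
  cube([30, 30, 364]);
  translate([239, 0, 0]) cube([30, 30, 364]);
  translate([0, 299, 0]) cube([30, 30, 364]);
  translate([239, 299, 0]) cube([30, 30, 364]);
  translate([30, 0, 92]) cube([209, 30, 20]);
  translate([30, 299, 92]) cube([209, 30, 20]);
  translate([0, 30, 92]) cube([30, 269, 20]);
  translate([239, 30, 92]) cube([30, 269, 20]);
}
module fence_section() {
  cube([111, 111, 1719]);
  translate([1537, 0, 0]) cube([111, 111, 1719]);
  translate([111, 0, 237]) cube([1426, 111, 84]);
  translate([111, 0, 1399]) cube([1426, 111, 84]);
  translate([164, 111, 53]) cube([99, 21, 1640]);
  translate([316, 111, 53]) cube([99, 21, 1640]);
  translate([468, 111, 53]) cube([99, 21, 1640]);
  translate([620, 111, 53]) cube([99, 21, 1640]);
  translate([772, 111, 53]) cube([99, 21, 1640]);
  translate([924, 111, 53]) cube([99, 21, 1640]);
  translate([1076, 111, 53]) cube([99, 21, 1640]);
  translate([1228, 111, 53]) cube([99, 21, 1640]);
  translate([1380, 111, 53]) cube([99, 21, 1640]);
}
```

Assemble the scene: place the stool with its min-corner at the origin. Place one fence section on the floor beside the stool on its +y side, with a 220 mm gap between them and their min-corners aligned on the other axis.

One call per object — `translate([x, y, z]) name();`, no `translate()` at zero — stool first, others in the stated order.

stool();
translate([0, 549, 0]) fence_section();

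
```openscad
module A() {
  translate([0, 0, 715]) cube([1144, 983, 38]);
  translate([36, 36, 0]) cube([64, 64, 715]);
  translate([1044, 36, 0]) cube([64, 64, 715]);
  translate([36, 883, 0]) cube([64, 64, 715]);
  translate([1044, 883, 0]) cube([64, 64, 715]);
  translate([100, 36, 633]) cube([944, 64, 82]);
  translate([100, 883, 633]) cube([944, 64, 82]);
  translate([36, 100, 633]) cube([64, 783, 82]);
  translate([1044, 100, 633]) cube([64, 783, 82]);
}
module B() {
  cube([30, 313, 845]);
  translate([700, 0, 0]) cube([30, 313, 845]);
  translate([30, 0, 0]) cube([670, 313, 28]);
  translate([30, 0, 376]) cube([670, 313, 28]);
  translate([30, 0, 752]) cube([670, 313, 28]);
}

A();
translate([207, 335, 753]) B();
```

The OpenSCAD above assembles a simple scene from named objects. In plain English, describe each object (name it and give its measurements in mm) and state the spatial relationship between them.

A is a table: top 1144 mm (x) × 983 mm (y), 38 mm thick, upper face at z = 753 mm, on four 64×64 mm square legs, each inset 36 mm from the nearest pair of top edges, running from z = 0 to the bottom of the top. Four apron rails, 64 mm thick and 82 mm tall, run between adjacent legs with their top edges flush with the underside of the top and their outer faces flush with the legs' outer faces.

B is a bookshelf 730 mm wide overall, 313 mm deep and 845 mm tall. The two sides are 30 mm thick vertical panels. 3 horizontal shelves of 28 mm thickness span between the inner faces of the sides; the lowest shelf sits on the floor and shelves are stacked with a clear vertical gap of 348 mm between each pair.

The bookshelf is on top of the table, centred.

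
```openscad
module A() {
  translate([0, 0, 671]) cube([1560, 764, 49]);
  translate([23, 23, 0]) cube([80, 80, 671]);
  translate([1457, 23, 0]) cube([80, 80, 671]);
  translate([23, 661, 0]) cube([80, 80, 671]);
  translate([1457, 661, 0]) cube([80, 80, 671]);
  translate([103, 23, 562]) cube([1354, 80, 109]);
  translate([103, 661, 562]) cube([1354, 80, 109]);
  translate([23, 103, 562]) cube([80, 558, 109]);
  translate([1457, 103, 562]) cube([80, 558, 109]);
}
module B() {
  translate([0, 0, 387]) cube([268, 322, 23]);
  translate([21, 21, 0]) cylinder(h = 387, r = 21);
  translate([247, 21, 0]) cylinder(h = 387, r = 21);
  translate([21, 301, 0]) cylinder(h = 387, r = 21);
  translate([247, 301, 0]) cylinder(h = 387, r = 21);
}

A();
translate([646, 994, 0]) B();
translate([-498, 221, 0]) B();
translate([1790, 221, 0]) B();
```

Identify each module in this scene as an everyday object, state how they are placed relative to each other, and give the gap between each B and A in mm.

A is a table. B is a stool. Three stools sit around the table at the +y, −x, +x sides. The gap between each stool and the table is 230 mm.

Each stool's nearest face is 230 mm from the table's bounding box.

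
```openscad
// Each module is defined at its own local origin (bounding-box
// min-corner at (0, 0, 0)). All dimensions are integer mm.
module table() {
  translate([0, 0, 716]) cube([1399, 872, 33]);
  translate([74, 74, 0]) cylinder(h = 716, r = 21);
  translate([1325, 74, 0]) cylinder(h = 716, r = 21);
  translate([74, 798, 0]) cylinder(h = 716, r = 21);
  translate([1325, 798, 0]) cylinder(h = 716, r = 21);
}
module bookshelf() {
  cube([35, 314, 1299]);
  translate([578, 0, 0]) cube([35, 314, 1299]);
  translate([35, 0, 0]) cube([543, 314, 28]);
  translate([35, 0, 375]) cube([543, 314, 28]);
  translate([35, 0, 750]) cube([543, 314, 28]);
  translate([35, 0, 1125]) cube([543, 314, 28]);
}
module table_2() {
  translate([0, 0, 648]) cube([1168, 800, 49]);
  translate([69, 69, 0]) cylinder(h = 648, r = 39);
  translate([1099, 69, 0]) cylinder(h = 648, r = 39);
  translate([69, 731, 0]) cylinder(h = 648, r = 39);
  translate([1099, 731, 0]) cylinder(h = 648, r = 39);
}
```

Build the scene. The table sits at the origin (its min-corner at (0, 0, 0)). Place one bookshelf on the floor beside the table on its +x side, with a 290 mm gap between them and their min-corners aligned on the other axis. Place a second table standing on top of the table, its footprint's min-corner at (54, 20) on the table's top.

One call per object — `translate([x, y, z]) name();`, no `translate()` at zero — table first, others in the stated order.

table();
translate([1689, 0, 0]) bookshelf();
translate([54, 20, 749]) table_2();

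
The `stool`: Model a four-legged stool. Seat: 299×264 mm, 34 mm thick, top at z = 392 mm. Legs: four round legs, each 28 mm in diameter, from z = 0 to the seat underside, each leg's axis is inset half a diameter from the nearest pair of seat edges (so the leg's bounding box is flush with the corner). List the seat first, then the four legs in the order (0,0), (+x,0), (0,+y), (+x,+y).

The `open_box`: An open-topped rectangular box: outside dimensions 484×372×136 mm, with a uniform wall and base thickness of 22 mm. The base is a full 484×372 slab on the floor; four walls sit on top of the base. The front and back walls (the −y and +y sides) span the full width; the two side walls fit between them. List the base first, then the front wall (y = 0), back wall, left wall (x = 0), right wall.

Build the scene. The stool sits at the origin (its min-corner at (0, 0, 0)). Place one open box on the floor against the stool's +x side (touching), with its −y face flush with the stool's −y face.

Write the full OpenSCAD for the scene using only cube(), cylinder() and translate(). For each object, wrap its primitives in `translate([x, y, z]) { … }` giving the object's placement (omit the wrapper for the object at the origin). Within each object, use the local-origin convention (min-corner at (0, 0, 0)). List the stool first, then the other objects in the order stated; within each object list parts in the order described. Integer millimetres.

translate([0, 0, 358]) cube([299, 264, 34]);
translate([14, 14, 0]) cylinder(h = 358, r = 14);
translate([285, 14, 0]) cylinder(h = 358, r = 14);
translate([14, 250, 0]) cylinder(h = 358, r = 14);
translate([285, 250, 0]) cylinder(h = 358, r = 14);
translate([299, 0, 0]) {
  cube([484, 372, 22]);
  translate([0, 0, 22]) cube([484, 22, 114]);
  translate([0, 350, 22]) cube([484, 22, 114]);
  translate([0, 22, 22]) cube([22, 328, 114]);
  translate([462, 22, 22]) cube([22, 328, 114]);
}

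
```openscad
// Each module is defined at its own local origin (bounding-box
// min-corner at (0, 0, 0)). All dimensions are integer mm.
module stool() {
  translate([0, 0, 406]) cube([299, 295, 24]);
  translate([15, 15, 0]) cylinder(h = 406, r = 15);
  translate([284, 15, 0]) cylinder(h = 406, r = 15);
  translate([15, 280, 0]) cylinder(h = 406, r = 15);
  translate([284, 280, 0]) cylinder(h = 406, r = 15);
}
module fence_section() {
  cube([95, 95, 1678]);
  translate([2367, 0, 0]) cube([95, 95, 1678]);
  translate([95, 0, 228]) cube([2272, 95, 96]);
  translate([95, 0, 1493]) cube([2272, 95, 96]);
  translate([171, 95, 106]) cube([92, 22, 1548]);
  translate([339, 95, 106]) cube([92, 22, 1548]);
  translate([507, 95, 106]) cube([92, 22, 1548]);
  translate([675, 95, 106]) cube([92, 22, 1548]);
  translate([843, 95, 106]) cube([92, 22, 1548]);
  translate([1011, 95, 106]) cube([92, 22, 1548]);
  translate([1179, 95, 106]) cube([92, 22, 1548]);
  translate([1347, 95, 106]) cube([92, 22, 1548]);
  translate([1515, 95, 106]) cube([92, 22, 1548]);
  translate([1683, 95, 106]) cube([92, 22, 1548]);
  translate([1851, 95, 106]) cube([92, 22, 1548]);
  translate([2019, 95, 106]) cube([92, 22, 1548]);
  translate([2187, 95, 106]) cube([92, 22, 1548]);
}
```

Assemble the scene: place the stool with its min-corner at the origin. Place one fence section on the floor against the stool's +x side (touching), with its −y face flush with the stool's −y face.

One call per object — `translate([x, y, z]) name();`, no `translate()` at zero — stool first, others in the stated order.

stool();
translate([299, 0, 0]) fence_section();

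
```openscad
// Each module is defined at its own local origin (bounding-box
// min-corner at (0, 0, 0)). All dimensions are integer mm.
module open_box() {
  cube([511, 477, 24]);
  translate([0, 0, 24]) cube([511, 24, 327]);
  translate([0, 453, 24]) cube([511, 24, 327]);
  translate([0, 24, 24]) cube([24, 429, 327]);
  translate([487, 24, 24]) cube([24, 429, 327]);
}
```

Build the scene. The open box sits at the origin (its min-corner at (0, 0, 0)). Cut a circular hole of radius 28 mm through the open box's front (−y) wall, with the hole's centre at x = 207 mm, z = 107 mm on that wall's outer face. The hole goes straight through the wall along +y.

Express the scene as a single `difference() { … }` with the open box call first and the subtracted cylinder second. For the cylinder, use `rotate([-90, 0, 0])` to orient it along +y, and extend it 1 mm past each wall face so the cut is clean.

difference() {
  open_box();
  translate([207, -1, 107]) rotate([-90, 0, 0]) cylinder(h = 26, r = 28);
}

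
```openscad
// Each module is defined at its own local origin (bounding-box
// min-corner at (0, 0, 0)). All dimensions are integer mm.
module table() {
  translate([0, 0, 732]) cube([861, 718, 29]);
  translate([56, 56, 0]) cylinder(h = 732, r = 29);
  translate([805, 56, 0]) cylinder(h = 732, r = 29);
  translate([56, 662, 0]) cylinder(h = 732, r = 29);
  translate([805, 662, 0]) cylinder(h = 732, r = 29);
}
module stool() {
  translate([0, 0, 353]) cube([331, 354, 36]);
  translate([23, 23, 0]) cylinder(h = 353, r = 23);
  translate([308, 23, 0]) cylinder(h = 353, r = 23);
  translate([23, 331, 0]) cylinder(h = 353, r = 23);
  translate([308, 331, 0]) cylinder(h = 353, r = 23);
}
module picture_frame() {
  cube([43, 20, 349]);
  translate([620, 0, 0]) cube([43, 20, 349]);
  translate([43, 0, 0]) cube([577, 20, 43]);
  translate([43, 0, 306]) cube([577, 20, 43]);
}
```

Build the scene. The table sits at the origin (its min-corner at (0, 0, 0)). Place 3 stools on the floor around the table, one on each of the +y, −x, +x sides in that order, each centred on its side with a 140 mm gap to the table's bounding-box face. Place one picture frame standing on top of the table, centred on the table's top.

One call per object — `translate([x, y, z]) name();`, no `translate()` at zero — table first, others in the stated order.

table();
translate([265, 858, 0]) stool();
translate([-471, 182, 0]) stool();
translate([1001, 182, 0]) stool();
translate([99, 349, 761]) picture_frame();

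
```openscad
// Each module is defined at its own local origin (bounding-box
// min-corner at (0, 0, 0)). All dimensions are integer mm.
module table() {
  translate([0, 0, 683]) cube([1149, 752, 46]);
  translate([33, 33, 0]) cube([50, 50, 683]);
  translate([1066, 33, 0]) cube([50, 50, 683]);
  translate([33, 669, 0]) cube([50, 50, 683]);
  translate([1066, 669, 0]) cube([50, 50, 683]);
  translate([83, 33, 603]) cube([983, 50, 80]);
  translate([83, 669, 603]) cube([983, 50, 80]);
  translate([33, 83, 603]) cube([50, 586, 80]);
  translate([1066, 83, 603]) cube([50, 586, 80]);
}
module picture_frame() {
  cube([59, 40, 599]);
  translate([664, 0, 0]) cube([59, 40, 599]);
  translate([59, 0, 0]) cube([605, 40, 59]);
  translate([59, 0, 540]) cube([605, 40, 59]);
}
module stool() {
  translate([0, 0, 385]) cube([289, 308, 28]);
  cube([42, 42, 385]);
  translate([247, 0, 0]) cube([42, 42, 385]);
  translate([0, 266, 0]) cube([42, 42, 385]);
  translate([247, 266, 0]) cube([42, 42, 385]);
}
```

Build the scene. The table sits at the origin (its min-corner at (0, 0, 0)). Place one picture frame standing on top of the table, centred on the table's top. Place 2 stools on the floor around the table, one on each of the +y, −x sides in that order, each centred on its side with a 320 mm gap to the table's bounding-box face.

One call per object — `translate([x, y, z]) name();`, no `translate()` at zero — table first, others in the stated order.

table();
translate([213, 356, 729]) picture_frame();
translate([430, 1072, 0]) stool();
translate([-609, 222, 0]) stool();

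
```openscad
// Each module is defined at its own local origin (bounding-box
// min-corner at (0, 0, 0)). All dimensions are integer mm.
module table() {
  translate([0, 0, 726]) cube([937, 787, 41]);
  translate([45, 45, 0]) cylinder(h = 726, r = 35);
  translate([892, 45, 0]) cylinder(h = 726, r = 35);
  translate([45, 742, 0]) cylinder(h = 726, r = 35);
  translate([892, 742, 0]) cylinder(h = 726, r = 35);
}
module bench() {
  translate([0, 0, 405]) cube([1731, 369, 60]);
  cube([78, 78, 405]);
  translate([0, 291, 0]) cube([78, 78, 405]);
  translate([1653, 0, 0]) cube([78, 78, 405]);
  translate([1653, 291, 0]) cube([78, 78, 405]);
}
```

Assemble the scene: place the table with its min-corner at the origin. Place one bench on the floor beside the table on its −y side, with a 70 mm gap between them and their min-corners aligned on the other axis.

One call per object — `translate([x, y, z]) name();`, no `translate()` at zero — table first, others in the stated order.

table();
translate([0, -439, 0]) bench();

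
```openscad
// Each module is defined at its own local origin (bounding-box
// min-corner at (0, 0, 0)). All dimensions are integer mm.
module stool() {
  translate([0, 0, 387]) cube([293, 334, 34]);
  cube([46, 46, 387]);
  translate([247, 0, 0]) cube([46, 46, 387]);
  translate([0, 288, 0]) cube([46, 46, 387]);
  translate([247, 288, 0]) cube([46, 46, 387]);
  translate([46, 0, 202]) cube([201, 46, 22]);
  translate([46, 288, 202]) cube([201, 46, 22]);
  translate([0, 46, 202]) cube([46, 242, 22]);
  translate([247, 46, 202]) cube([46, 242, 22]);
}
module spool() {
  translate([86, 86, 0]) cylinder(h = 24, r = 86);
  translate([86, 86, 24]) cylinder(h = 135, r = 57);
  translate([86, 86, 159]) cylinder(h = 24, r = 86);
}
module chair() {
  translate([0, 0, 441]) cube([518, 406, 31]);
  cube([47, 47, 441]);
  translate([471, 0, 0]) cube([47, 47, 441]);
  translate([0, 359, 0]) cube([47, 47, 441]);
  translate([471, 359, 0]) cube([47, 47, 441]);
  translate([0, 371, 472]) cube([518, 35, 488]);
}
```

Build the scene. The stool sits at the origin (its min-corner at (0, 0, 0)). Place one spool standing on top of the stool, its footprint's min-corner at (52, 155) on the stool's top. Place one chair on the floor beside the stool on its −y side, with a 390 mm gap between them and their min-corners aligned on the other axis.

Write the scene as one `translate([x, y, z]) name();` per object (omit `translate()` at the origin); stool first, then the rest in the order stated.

stool();
translate([52, 155, 421]) spool();
translate([0, -796, 0]) chair();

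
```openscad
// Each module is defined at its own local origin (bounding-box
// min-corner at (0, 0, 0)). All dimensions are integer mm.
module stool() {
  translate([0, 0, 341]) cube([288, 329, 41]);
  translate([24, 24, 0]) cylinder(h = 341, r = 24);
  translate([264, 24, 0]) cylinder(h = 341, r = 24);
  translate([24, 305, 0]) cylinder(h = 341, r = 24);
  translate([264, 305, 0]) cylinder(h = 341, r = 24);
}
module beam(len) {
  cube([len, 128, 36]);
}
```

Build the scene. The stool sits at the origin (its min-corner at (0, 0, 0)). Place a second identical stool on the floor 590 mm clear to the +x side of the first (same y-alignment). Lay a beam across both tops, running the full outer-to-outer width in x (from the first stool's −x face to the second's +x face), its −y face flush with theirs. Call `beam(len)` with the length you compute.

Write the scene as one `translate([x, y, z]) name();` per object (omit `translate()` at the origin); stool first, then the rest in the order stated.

stool();
translate([878, 0, 0]) stool();
translate([0, 0, 382]) beam(1166);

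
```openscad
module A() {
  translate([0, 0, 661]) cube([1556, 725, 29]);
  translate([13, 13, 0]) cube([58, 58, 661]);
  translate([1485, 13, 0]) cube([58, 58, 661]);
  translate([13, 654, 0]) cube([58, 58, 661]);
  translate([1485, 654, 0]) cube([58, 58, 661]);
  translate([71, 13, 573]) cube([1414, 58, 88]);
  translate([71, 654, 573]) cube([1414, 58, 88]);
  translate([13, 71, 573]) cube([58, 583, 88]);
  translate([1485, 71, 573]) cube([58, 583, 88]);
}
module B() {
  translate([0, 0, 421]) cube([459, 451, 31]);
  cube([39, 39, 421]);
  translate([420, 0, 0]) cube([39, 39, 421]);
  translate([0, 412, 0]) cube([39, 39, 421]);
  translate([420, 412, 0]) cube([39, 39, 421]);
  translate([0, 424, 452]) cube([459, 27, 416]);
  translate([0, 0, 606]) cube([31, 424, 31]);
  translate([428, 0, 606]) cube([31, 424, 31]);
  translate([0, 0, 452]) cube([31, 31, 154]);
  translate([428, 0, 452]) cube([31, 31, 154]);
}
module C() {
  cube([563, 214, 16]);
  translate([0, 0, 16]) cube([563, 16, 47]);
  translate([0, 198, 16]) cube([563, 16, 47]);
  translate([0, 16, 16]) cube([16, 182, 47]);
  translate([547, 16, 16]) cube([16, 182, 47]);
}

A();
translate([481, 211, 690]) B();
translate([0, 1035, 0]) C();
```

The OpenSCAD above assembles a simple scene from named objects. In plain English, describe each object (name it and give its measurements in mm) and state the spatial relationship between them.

A is a table with a 1556×725 mm rectangular top, 29 mm thick, top surface at z = 690 mm, supported by four 58×58 mm square legs, each inset 13 mm from the nearest pair of top edges, running from the floor. Four apron rails, 58 mm thick and 88 mm tall, run between adjacent legs with their top edges flush with the underside of the top and their outer faces flush with the legs' outer faces.

B is a chair. The seat is a 459×451×31 mm slab with its top at z = 452 mm, on four 39×39 mm corner legs (flush with the seat edges, standing on z = 0). A flat backrest 27 mm thick, 416 mm tall, spans the full seat width and rises from the seat top along its +y edge, rear face flush with the rear of the seat. Two armrests of 31×31 mm section run along each side from the seat's front edge to the front of the backrest, top faces 185 mm above the seat top and outer faces flush with the seat's x-edges; a 31×31 mm post under the front of each armrest stands on the seat at the front corner.

C is an open storage box with external size 563×214×63 mm and wall thickness 16 mm (the base is also 16 mm thick). The base covers the whole footprint; the four walls stand on the base, with the y-facing walls full-width and the x-facing walls fitting between their inner faces.

The chair is on top of the table. The open box is on the floor beside the table on its +y side.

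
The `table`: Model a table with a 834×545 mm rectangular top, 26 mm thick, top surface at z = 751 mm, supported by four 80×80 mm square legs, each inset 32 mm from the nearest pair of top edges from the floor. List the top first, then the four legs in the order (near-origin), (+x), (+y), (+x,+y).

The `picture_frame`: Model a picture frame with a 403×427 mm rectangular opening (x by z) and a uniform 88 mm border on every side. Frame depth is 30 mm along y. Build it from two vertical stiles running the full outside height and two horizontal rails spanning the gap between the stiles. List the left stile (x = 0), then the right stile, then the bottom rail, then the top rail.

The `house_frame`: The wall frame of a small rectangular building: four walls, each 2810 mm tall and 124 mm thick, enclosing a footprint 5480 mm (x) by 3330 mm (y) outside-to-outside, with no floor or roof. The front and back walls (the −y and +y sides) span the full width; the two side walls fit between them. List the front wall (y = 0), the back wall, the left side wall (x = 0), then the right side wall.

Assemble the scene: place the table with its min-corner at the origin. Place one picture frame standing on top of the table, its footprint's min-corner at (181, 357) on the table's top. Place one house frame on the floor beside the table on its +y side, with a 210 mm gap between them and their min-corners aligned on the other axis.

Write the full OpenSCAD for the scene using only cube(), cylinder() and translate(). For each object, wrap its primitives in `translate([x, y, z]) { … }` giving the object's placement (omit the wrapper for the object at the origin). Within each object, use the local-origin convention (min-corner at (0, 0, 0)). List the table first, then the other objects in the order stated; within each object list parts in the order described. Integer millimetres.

translate([0, 0, 725]) cube([834, 545, 26]);
translate([32, 32, 0]) cube([80, 80, 725]);
translate([722, 32, 0]) cube([80, 80, 725]);
translate([32, 433, 0]) cube([80, 80, 725]);
translate([722, 433, 0]) cube([80, 80, 725]);
translate([181, 357, 751]) {
  cube([88, 30, 603]);
  translate([491, 0, 0]) cube([88, 30, 603]);
  translate([88, 0, 0]) cube([403, 30, 88]);
  translate([88, 0, 515]) cube([403, 30, 88]);
}
translate([0, 755, 0]) {
  cube([5480, 124, 2810]);
  translate([0, 3206, 0]) cube([5480, 124, 2810]);
  translate([0, 124, 0]) cube([124, 3082, 2810]);
  translate([5356, 124, 0]) cube([124, 3082, 2810]);
}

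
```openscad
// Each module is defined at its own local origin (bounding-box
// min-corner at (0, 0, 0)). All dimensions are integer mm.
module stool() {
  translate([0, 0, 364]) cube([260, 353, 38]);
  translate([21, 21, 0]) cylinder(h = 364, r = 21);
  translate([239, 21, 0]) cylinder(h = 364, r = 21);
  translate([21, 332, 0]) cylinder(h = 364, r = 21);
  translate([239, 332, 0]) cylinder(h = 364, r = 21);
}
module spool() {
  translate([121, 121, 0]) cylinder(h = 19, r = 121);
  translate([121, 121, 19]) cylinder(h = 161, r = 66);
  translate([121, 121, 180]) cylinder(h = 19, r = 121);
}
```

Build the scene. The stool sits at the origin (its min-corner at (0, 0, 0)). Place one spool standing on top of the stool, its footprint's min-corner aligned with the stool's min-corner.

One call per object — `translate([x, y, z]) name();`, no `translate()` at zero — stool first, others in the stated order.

stool();
translate([0, 0, 402]) spool();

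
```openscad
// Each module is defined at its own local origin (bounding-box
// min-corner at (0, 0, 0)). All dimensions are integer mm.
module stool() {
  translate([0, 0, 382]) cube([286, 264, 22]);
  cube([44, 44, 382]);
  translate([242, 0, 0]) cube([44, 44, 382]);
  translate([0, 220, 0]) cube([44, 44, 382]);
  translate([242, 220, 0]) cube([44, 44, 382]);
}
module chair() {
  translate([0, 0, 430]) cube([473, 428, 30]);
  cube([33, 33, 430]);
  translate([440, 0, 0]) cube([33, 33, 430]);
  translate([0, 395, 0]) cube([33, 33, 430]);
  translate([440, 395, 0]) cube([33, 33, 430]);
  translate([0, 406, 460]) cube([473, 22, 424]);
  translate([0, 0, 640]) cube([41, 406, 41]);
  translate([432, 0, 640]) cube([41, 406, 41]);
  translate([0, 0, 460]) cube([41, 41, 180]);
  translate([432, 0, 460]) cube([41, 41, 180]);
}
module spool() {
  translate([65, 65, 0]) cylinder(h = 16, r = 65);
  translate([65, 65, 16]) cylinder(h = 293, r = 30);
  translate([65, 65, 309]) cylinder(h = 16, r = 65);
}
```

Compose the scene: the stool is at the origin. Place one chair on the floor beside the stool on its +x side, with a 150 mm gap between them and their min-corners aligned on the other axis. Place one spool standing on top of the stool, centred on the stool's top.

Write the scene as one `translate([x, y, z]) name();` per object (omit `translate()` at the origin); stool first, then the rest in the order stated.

stool();
translate([436, 0, 0]) chair();
translate([78, 67, 404]) spool();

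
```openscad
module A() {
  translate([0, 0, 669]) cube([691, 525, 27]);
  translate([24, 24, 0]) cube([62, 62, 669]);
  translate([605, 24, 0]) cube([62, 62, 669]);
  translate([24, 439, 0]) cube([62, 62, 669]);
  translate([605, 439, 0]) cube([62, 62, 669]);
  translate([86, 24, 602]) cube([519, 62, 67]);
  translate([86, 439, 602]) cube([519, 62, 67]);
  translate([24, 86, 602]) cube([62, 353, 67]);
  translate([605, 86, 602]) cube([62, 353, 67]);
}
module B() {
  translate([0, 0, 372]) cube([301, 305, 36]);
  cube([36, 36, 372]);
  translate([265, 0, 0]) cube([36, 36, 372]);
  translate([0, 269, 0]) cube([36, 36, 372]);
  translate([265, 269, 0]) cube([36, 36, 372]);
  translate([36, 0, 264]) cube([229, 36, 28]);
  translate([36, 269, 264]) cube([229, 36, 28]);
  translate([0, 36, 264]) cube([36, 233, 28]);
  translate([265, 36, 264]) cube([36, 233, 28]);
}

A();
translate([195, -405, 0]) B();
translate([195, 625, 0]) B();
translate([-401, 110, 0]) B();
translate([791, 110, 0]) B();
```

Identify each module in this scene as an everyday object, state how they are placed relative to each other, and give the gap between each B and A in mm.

Each stool's nearest face is 100 mm from the table's bounding box.

A is a table. B is a stool. Four stools sit around the table at the −y, +y, −x, +x sides. The gap between each stool and the table is 100 mm.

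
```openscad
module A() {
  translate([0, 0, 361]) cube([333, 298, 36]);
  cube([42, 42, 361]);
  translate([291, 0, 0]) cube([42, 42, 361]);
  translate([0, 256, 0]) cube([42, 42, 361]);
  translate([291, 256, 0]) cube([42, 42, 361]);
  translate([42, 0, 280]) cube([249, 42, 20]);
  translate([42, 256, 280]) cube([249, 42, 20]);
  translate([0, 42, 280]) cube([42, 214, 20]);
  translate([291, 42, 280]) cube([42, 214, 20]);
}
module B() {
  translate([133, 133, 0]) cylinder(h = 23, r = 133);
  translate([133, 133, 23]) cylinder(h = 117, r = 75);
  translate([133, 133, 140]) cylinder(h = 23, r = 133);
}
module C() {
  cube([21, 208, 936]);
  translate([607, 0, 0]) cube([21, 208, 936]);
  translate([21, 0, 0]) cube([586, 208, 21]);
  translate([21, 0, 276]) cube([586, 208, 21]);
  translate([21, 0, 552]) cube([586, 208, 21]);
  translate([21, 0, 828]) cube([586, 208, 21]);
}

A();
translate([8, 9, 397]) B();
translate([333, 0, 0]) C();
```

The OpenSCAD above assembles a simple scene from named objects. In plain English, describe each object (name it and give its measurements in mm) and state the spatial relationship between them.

A is a simple wooden stool: a rectangular seat 333 mm (x) by 298 mm (y), 36 mm thick, top face at z = 397 mm, on four square legs, each 42×42 mm in cross-section. The legs rest on z = 0, each flush with a corner of the seat. Four stretchers, 42 mm wide and 20 mm tall, connect adjacent legs with their undersides at z = 280 mm, each running between the inner faces of the legs it joins and aligned with the legs' outer faces on the other axis.

B is a spool: two coaxial disc flanges of radius 133 mm and thickness 23 mm, joined by a core cylinder of radius 75 mm and height 117 mm. The lower flange rests on z = 0 and the three cylinders share a vertical axis.

C is an open bookshelf. Two side panels, each 21 mm thick, 208 mm deep and 936 mm tall, stand 628 mm apart (outside-to-outside). Between them sit 4 shelves, each 21 mm thick and 208 mm deep, spanning the full gap between the sides. The bottom shelf rests on the floor (its underside at z = 0) and the clear gap between one shelf's top and the next shelf's underside is 255 mm.

The spool is on top of the stool. The bookshelf is against the stool's +x side, with their −y faces flush.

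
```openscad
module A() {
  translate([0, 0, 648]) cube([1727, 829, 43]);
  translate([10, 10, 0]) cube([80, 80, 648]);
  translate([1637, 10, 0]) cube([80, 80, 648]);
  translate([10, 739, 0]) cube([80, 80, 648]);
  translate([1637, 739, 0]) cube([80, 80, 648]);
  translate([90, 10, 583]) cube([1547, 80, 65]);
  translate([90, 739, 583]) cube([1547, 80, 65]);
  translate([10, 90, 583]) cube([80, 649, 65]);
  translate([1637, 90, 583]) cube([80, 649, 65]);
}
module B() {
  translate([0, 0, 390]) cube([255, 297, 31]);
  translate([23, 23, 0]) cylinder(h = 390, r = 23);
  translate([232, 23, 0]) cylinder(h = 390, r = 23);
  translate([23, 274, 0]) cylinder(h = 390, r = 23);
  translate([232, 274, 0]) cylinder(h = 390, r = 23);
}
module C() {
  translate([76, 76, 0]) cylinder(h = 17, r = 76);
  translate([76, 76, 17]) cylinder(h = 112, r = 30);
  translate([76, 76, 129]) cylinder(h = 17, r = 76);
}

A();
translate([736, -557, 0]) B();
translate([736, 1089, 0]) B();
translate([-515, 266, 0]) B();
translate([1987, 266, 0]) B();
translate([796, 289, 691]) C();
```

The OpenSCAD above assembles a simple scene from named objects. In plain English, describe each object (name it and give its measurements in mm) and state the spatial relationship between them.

A is a table with a 1727×829 mm rectangular top, 43 mm thick, top surface at z = 691 mm, supported by four 80×80 mm square legs, each inset 10 mm from the nearest pair of top edges, running from the floor. Four apron rails, 80 mm thick and 65 mm tall, run between adjacent legs with their top edges flush with the underside of the top and their outer faces flush with the legs' outer faces.

B is a simple wooden stool: a rectangular seat 255 mm (x) by 297 mm (y), 31 mm thick, top face at z = 421 mm, on four round legs, each 46 mm in diameter. The legs rest on z = 0, each leg's axis is inset half a diameter from the nearest pair of seat edges (so the leg's bounding box is flush with the corner).

C is a spool: two coaxial disc flanges of radius 76 mm and thickness 17 mm, joined by a core cylinder of radius 30 mm and height 112 mm. The lower flange rests on z = 0 and the three cylinders share a vertical axis.

Four stools sit around the table at the −y, +y, −x, +x sides. The spool is on top of the table.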